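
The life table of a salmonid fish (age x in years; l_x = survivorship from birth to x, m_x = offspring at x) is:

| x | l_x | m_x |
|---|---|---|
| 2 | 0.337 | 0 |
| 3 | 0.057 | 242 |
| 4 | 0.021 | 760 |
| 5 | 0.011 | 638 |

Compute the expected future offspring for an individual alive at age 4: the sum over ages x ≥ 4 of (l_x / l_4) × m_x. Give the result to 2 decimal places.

1094.19

l_4 = 0.021. Conditional survival from age 4 to x is l_x / l_4.
  x=4: (0.021/0.021) × 760 = 760.0000
  x=5: (0.011/0.021) × 638 = 334.1905
Sum = 760.0000 + 334.1905 = 1094.1905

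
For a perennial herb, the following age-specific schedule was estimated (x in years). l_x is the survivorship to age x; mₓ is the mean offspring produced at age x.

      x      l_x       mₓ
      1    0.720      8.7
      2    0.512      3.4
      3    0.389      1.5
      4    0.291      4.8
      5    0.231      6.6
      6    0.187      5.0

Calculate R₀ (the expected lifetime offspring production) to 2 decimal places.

R₀ = Σ l_x mₓ:
  age 1: 0.720 × 8.7 = 6.2640
  age 2: 0.512 × 3.4 = 1.7408
  age 3: 0.389 × 1.5 = 0.5835
  age 4: 0.291 × 4.8 = 1.3968
  age 5: 0.231 × 6.6 = 1.5246
  age 6: 0.187 × 5.0 = 0.9350
R₀ = 6.2640 + 1.7408 + 0.5835 + 1.3968 + 1.5246 + 0.9350 = 12.4447

12.44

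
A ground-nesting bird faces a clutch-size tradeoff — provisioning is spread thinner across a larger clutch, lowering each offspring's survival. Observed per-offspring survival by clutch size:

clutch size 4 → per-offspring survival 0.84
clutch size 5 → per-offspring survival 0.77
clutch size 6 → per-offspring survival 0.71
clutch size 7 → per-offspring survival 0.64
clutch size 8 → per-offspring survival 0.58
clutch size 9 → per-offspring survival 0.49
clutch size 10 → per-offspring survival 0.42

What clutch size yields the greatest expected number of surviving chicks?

8

Expected surviving chicks = c × s(c):
  c=4: 4 × 0.84 = 3.360
  c=5: 5 × 0.77 = 3.850
  c=6: 6 × 0.71 = 4.260
  c=7: 7 × 0.64 = 4.480
  c=8: 8 × 0.58 = 4.640
  c=9: 9 × 0.49 = 4.410
  c=10: 10 × 0.42 = 4.200
Maximum at c = 8 (4.640 surviving chicks).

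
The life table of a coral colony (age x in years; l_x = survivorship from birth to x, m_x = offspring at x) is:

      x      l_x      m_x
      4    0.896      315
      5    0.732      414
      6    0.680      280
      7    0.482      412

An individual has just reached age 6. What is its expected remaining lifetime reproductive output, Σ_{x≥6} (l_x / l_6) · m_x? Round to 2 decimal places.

l_6 = 0.680. Conditional survival from age 6 to x is l_x / l_6.
  x=6: (0.680/0.680) × 280 = 280.0000
  x=7: (0.482/0.680) × 412 = 292.0353
Sum = 280.0000 + 292.0353 = 572.0353

572.04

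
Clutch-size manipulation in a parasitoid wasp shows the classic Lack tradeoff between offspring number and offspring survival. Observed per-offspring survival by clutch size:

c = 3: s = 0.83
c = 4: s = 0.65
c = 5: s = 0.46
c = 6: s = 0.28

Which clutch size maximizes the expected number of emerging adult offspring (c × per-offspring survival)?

4

Expected emerging adult offspring = c × s(c):
  c=3: 3 × 0.83 = 2.490
  c=4: 4 × 0.65 = 2.600
  c=5: 5 × 0.46 = 2.300
  c=6: 6 × 0.28 = 1.680
Maximum at c = 4 (2.600 emerging adult offspring).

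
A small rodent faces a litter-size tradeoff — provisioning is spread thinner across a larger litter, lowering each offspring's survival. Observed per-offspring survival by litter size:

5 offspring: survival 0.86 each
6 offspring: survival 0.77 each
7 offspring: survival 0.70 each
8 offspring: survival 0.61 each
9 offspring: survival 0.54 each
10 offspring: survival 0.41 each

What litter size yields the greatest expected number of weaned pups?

7

Expected weaned pups = c × s(c):
  c=5: 5 × 0.86 = 4.300
  c=6: 6 × 0.77 = 4.620
  c=7: 7 × 0.70 = 4.900
  c=8: 8 × 0.61 = 4.880
  c=9: 9 × 0.54 = 4.860
  c=10: 10 × 0.41 = 4.100
Maximum at c = 7 (4.900 weaned pups).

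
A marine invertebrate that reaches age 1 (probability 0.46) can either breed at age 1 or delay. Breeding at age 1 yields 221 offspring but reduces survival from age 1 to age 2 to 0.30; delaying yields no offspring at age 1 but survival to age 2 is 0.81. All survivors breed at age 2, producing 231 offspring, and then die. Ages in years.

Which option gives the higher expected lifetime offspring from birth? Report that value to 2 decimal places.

breed at age 1: R₀ = 0.46 × (221 + 0.30 × 231) = 0.46 × 290.3000 = 133.5380
delay to age 2: R₀ = 0.46 × (0.81 × 231) = 0.46 × 187.1100 = 86.0706
Higher: breed at age 1 (133.5380).

133.54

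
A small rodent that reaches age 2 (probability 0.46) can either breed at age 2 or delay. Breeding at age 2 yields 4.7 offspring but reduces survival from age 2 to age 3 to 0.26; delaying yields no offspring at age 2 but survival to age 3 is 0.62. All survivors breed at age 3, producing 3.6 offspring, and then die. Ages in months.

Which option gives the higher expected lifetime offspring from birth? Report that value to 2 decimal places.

breed at age 2: R₀ = 0.46 × (4.7 + 0.26 × 3.6) = 0.46 × 5.6360 = 2.5926
delay to age 3: R₀ = 0.46 × (0.62 × 3.6) = 0.46 × 2.2320 = 1.0267
Higher: breed at age 2 (2.5926).

2.59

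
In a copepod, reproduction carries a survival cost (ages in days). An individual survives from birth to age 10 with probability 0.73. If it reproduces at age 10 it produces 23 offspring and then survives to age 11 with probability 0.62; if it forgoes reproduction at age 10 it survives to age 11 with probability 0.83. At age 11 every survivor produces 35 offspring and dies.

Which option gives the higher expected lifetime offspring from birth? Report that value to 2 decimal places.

breed at age 10: R₀ = 0.73 × (23 + 0.62 × 35) = 0.73 × 44.7000 = 32.6310
delay to age 11: R₀ = 0.73 × (0.83 × 35) = 0.73 × 29.0500 = 21.2065
Higher: breed at age 10 (32.6310).

32.63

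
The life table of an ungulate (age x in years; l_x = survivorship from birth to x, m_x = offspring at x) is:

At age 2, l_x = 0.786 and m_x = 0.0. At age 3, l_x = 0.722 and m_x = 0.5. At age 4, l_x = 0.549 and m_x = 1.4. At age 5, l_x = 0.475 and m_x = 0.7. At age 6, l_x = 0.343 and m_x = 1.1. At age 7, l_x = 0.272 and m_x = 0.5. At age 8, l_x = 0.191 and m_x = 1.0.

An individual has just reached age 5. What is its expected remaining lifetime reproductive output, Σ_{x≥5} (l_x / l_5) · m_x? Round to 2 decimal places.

2.18

l_5 = 0.475. Conditional survival from age 5 to x is l_x / l_5.
  x=5: (0.475/0.475) × 0.7 = 0.7000
  x=6: (0.343/0.475) × 1.1 = 0.7943
  x=7: (0.272/0.475) × 0.5 = 0.2863
  x=8: (0.191/0.475) × 1.0 = 0.4021
Sum = 0.7000 + 0.7943 + 0.2863 + 0.4021 = 2.1827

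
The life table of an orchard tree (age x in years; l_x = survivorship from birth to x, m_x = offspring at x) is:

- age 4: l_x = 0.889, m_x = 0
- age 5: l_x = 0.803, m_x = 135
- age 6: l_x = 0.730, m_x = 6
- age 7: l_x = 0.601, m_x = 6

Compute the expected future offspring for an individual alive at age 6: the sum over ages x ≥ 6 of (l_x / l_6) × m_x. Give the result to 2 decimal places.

l_6 = 0.730. Conditional survival from age 6 to x is l_x / l_6.
  x=6: (0.730/0.730) × 6 = 6.0000
  x=7: (0.601/0.730) × 6 = 4.9397
Sum = 6.0000 + 4.9397 = 10.9397

10.94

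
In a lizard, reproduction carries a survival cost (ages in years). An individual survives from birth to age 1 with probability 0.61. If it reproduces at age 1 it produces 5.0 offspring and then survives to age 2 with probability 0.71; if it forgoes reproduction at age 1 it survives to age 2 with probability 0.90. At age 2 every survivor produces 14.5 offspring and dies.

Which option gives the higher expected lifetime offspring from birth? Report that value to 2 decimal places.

9.33

breed at age 1: R₀ = 0.61 × (5.0 + 0.71 × 14.5) = 0.61 × 15.2950 = 9.3300
delay to age 2: R₀ = 0.61 × (0.90 × 14.5) = 0.61 × 13.0500 = 7.9605
Higher: breed at age 1 (9.3300).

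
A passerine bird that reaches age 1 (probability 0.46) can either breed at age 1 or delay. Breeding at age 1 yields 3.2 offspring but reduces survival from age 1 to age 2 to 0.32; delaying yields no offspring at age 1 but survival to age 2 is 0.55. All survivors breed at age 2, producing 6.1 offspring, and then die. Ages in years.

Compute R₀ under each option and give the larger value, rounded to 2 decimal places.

2.37

breed at age 1: R₀ = 0.46 × (3.2 + 0.32 × 6.1) = 0.46 × 5.1520 = 2.3699
delay to age 2: R₀ = 0.46 × (0.55 × 6.1) = 0.46 × 3.3550 = 1.5433
Higher: breed at age 1 (2.3699).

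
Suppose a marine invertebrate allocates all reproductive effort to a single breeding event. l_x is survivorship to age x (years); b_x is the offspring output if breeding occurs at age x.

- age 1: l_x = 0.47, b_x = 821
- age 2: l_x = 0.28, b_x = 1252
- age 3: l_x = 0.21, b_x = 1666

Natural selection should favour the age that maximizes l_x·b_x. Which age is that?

Expected offspring if breeding at age x = l_x × b_x:
  age 1: 0.47 × 821 = 385.870
  age 2: 0.28 × 1252 = 350.560
  age 3: 0.21 × 1666 = 349.860
Maximum at age 1 (385.870).

1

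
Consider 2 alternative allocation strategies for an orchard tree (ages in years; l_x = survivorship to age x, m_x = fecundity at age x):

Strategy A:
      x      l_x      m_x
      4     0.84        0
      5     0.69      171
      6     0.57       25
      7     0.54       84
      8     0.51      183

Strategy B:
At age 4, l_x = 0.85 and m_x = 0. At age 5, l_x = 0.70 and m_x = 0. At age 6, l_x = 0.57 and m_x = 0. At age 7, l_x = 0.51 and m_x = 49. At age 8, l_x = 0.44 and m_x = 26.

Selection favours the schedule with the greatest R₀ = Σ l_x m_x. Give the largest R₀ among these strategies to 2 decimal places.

Strategy A: R₀ = 0.84×0 + 0.69×171 + 0.57×25 + 0.54×84 + 0.51×183 = 270.9300
Strategy B: R₀ = 0.85×0 + 0.70×0 + 0.57×0 + 0.51×49 + 0.44×26 = 36.4300
Highest R₀: strategy A with 270.9300.

270.93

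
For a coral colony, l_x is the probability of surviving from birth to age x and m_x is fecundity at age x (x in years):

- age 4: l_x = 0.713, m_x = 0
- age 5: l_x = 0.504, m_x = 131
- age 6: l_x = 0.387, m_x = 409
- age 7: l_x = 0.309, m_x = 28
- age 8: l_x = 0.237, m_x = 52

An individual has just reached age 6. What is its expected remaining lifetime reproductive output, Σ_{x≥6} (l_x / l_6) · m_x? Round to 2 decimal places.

l_6 = 0.387. Conditional survival from age 6 to x is l_x / l_6.
  x=6: (0.387/0.387) × 409 = 409.0000
  x=7: (0.309/0.387) × 28 = 22.3566
  x=8: (0.237/0.387) × 52 = 31.8450
Sum = 409.0000 + 22.3566 + 31.8450 = 463.2016

463.20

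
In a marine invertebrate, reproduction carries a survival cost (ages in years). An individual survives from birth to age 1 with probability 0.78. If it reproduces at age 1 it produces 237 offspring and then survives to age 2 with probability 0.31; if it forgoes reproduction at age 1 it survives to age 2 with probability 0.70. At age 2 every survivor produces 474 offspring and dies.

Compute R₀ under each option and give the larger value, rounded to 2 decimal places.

breed at age 1: R₀ = 0.78 × (237 + 0.31 × 474) = 0.78 × 383.9400 = 299.4732
delay to age 2: R₀ = 0.78 × (0.70 × 474) = 0.78 × 331.8000 = 258.8040
Higher: breed at age 1 (299.4732).

299.47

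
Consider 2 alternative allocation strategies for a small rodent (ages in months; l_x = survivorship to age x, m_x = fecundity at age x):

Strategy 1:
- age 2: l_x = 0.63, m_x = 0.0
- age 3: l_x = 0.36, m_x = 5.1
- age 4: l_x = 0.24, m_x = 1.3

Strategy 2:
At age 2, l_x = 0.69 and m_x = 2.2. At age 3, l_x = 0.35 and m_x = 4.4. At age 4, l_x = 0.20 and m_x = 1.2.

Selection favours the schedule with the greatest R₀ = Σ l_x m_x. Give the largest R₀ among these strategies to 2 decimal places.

Strategy 1: R₀ = 0.63×0.0 + 0.36×5.1 + 0.24×1.3 = 2.1480
Strategy 2: R₀ = 0.69×2.2 + 0.35×4.4 + 0.20×1.2 = 3.2980
Highest R₀: strategy 2 with 3.2980.

3.30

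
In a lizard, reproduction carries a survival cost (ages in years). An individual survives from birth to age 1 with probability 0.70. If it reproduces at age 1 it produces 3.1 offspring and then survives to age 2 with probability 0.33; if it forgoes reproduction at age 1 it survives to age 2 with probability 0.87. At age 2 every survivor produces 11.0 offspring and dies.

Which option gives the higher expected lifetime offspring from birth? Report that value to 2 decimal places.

breed at age 1: R₀ = 0.70 × (3.1 + 0.33 × 11.0) = 0.70 × 6.7300 = 4.7110
delay to age 2: R₀ = 0.70 × (0.87 × 11.0) = 0.70 × 9.5700 = 6.6990
Higher: delay to age 2 (6.6990).

6.70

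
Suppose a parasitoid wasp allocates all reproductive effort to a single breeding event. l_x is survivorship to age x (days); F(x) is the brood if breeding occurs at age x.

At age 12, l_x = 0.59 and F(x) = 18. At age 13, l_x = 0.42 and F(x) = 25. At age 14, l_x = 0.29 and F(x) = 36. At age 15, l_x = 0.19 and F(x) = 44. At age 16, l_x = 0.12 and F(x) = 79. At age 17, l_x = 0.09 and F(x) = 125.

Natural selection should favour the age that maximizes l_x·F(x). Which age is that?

Expected offspring if breeding at age x = l_x × F(x):
  age 12: 0.59 × 18 = 10.620
  age 13: 0.42 × 25 = 10.500
  age 14: 0.29 × 36 = 10.440
  age 15: 0.19 × 44 = 8.360
  age 16: 0.12 × 79 = 9.480
  age 17: 0.09 × 125 = 11.250
Maximum at age 17 (11.250).

17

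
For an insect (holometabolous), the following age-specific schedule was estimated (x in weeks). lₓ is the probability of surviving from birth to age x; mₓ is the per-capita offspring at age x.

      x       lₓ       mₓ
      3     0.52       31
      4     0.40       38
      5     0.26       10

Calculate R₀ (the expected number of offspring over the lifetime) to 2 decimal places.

33.92

R₀ = Σ lₓ mₓ:
  age 3: 0.52 × 31 = 16.1200
  age 4: 0.40 × 38 = 15.2000
  age 5: 0.26 × 10 = 2.6000
R₀ = 16.1200 + 15.2000 + 2.6000 = 33.9200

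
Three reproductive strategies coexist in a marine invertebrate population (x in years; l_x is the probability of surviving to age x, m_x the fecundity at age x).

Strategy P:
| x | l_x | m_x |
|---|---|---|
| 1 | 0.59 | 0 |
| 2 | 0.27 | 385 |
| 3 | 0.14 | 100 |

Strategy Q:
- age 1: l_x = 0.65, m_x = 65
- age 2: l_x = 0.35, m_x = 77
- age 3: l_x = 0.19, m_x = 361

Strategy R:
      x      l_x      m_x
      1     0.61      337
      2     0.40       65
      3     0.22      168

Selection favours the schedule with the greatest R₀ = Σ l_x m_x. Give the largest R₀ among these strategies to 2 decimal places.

268.53

Strategy P: R₀ = 0.59×0 + 0.27×385 + 0.14×100 = 117.9500
Strategy Q: R₀ = 0.65×65 + 0.35×77 + 0.19×361 = 137.7900
Strategy R: R₀ = 0.61×337 + 0.40×65 + 0.22×168 = 268.5300
Highest R₀: strategy R with 268.5300.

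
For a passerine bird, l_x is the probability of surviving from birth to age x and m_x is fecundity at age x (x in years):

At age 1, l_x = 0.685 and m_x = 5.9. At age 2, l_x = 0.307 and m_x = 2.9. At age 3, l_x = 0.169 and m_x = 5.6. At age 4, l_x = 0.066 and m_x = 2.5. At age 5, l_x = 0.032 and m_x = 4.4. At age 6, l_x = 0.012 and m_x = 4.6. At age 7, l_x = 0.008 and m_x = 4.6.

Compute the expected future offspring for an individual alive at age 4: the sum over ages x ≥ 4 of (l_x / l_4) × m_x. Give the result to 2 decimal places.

6.03

l_4 = 0.066. Conditional survival from age 4 to x is l_x / l_4.
  x=4: (0.066/0.066) × 2.5 = 2.5000
  x=5: (0.032/0.066) × 4.4 = 2.1333
  x=6: (0.012/0.066) × 4.6 = 0.8364
  x=7: (0.008/0.066) × 4.6 = 0.5576
Sum = 2.5000 + 2.1333 + 0.8364 + 0.5576 = 6.0273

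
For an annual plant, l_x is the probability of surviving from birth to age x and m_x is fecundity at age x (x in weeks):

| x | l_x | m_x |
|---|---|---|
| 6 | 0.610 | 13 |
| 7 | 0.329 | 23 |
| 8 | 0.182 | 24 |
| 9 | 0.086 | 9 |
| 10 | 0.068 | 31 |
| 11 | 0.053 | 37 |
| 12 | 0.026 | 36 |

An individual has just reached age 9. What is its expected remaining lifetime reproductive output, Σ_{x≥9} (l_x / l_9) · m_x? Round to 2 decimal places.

l_9 = 0.086. Conditional survival from age 9 to x is l_x / l_9.
  x=9: (0.086/0.086) × 9 = 9.0000
  x=10: (0.068/0.086) × 31 = 24.5116
  x=11: (0.053/0.086) × 37 = 22.8023
  x=12: (0.026/0.086) × 36 = 10.8837
Sum = 9.0000 + 24.5116 + 22.8023 + 10.8837 = 67.1977

67.20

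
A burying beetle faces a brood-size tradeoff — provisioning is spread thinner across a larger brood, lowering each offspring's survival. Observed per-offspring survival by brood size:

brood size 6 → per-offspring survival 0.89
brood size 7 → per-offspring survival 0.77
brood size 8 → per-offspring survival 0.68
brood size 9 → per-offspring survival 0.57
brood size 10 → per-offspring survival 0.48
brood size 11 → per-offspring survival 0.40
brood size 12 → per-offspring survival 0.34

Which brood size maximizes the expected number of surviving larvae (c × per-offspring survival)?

Expected surviving larvae = c × s(c):
  c=6: 6 × 0.89 = 5.340
  c=7: 7 × 0.77 = 5.390
  c=8: 8 × 0.68 = 5.440
  c=9: 9 × 0.57 = 5.130
  c=10: 10 × 0.48 = 4.800
  c=11: 11 × 0.40 = 4.400
  c=12: 12 × 0.34 = 4.080
Maximum at c = 8 (5.440 surviving larvae).

8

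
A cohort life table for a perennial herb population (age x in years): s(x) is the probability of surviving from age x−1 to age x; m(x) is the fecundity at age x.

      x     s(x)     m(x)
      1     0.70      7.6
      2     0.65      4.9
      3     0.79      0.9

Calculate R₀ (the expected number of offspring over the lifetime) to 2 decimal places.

Survivorship from birth: l_x = s_1·s_2·…·s_x.
  l_1 = 0.70000
  l_2 = 0.45500
  l_3 = 0.35945
R₀ = Σ l_x m(x):
  age 1: 0.70000 × 7.6 = 5.3200
  age 2: 0.45500 × 4.9 = 2.2295
  age 3: 0.35945 × 0.9 = 0.3235
R₀ = 5.3200 + 2.2295 + 0.3235 = 7.8730

7.87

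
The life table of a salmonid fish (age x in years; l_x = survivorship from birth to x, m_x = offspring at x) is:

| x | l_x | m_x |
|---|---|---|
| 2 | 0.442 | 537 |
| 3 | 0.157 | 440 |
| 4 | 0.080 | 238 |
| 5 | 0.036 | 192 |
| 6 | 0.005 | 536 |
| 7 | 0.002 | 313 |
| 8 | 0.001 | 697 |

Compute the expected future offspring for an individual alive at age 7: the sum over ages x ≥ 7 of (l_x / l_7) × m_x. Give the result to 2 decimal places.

l_7 = 0.002. Conditional survival from age 7 to x is l_x / l_7.
  x=7: (0.002/0.002) × 313 = 313.0000
  x=8: (0.001/0.002) × 697 = 348.5000
Sum = 313.0000 + 348.5000 = 661.5000

661.50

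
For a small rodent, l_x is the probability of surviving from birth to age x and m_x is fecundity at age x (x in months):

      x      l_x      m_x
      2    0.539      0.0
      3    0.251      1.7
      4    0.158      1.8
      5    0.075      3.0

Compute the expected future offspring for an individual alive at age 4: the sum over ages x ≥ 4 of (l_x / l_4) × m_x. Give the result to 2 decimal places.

l_4 = 0.158. Conditional survival from age 4 to x is l_x / l_4.
  x=4: (0.158/0.158) × 1.8 = 1.8000
  x=5: (0.075/0.158) × 3.0 = 1.4241
Sum = 1.8000 + 1.4241 = 3.2241

3.22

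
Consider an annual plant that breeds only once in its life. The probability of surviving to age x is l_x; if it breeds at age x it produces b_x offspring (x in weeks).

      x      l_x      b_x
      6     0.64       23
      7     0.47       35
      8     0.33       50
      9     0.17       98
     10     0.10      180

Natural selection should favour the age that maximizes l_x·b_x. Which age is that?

Expected offspring if breeding at age x = l_x × b_x:
  age 6: 0.64 × 23 = 14.720
  age 7: 0.47 × 35 = 16.450
  age 8: 0.33 × 50 = 16.500
  age 9: 0.17 × 98 = 16.660
  age 10: 0.10 × 180 = 18.000
Maximum at age 10 (18.000).

10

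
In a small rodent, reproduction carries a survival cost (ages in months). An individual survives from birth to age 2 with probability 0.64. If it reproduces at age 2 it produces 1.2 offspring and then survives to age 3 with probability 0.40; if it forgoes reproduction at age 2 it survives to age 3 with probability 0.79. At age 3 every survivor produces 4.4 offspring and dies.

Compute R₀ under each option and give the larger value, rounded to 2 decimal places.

2.22

breed at age 2: R₀ = 0.64 × (1.2 + 0.40 × 4.4) = 0.64 × 2.9600 = 1.8944
delay to age 3: R₀ = 0.64 × (0.79 × 4.4) = 0.64 × 3.4760 = 2.2246
Higher: delay to age 3 (2.2246).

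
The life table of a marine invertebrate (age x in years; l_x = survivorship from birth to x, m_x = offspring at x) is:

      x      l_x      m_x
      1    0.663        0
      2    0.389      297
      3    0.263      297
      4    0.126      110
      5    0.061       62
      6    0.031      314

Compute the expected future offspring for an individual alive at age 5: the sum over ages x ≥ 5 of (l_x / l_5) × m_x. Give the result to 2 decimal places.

l_5 = 0.061. Conditional survival from age 5 to x is l_x / l_5.
  x=5: (0.061/0.061) × 62 = 62.0000
  x=6: (0.031/0.061) × 314 = 159.5738
Sum = 62.0000 + 159.5738 = 221.5738

221.57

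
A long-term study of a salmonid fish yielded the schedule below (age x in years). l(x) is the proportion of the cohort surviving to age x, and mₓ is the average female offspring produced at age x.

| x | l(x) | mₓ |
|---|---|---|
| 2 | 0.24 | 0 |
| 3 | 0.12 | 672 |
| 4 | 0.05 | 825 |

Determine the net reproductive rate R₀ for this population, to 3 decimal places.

121.890

R₀ = Σ l(x) mₓ:
  age 2: 0.24 × 0 = 0.0000
  age 3: 0.12 × 672 = 80.6400
  age 4: 0.05 × 825 = 41.2500
R₀ = 0.0000 + 80.6400 + 41.2500 = 121.8900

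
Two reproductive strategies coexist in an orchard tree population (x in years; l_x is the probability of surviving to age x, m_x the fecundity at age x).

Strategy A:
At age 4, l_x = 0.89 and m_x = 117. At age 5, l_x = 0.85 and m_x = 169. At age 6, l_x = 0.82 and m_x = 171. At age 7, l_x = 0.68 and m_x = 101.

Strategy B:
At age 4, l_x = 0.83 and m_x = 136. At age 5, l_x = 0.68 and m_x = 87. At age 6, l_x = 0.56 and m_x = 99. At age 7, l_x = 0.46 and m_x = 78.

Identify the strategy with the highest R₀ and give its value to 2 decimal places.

Strategy A: R₀ = 0.89×117 + 0.85×169 + 0.82×171 + 0.68×101 = 456.6800
Strategy B: R₀ = 0.83×136 + 0.68×87 + 0.56×99 + 0.46×78 = 263.3600
Highest R₀: strategy A with 456.6800.

456.68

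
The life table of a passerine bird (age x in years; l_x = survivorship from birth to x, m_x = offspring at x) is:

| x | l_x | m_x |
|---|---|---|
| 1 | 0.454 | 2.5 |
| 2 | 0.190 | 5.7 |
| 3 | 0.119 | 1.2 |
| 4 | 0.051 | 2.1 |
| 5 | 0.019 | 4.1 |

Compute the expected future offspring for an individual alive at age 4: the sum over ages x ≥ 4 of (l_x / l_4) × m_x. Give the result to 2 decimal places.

3.63

l_4 = 0.051. Conditional survival from age 4 to x is l_x / l_4.
  x=4: (0.051/0.051) × 2.1 = 2.1000
  x=5: (0.019/0.051) × 4.1 = 1.5275
Sum = 2.1000 + 1.5275 = 3.6275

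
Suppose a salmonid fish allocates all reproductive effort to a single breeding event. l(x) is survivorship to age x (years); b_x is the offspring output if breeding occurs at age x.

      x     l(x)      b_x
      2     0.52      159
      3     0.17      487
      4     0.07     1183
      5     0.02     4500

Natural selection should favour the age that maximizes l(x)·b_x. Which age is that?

5

Expected offspring if breeding at age x = l(x) × b_x:
  age 2: 0.52 × 159 = 82.680
  age 3: 0.17 × 487 = 82.790
  age 4: 0.07 × 1183 = 82.810
  age 5: 0.02 × 4500 = 90.000
Maximum at age 5 (90.000).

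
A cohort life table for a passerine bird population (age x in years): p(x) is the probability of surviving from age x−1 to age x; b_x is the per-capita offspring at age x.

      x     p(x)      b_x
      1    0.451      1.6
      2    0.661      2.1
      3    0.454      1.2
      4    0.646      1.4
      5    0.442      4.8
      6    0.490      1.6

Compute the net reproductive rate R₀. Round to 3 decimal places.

1.848

Survivorship from birth: l_x = p_1·p_2·…·p_x.
  l_1 = 0.45100
  l_2 = 0.29811
  l_3 = 0.13534
  l_4 = 0.08743
  l_5 = 0.03864
  l_6 = 0.01894
R₀ = Σ l_x b_x:
  age 1: 0.45100 × 1.6 = 0.7216
  age 2: 0.29811 × 2.1 = 0.6260
  age 3: 0.13534 × 1.2 = 0.1624
  age 4: 0.08743 × 1.4 = 0.1224
  age 5: 0.03864 × 4.8 = 0.1855
  age 6: 0.01894 × 1.6 = 0.0303
R₀ = 0.7216 + 0.6260 + 0.1624 + 0.1224 + 0.1855 + 0.0303 = 1.8482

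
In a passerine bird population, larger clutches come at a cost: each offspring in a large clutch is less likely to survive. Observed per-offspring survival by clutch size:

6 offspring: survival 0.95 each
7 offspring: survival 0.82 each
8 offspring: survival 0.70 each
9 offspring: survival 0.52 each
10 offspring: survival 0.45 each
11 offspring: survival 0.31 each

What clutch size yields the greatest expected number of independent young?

Expected independent young = c × s(c):
  c=6: 6 × 0.95 = 5.700
  c=7: 7 × 0.82 = 5.740
  c=8: 8 × 0.70 = 5.600
  c=9: 9 × 0.52 = 4.680
  c=10: 10 × 0.45 = 4.500
  c=11: 11 × 0.31 = 3.410
Maximum at c = 7 (5.740 independent young).

7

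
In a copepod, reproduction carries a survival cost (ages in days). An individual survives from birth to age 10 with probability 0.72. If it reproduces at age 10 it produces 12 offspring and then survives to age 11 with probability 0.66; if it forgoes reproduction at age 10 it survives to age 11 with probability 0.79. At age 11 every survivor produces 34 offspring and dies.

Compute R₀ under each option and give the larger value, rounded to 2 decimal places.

breed at age 10: R₀ = 0.72 × (12 + 0.66 × 34) = 0.72 × 34.4400 = 24.7968
delay to age 11: R₀ = 0.72 × (0.79 × 34) = 0.72 × 26.8600 = 19.3392
Higher: breed at age 10 (24.7968).

24.80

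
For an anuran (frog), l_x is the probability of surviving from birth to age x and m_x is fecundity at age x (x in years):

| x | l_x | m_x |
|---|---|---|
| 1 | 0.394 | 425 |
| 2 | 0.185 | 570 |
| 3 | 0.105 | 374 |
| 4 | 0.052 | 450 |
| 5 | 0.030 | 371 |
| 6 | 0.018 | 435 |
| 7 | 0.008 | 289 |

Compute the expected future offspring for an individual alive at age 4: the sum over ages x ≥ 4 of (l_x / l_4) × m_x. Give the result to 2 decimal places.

l_4 = 0.052. Conditional survival from age 4 to x is l_x / l_4.
  x=4: (0.052/0.052) × 450 = 450.0000
  x=5: (0.030/0.052) × 371 = 214.0385
  x=6: (0.018/0.052) × 435 = 150.5769
  x=7: (0.008/0.052) × 289 = 44.4615
Sum = 450.0000 + 214.0385 + 150.5769 + 44.4615 = 859.0769

859.08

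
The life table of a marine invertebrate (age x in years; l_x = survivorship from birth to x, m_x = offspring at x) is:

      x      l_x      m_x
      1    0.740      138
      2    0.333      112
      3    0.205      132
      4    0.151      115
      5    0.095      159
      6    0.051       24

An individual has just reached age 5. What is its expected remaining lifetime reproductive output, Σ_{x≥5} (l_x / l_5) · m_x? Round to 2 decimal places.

l_5 = 0.095. Conditional survival from age 5 to x is l_x / l_5.
  x=5: (0.095/0.095) × 159 = 159.0000
  x=6: (0.051/0.095) × 24 = 12.8842
Sum = 159.0000 + 12.8842 = 171.8842

171.88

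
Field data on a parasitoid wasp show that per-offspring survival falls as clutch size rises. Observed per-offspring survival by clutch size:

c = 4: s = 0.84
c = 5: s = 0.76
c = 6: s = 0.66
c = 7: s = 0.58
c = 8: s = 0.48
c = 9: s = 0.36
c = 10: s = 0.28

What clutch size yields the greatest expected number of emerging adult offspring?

Expected emerging adult offspring = c × s(c):
  c=4: 4 × 0.84 = 3.360
  c=5: 5 × 0.76 = 3.800
  c=6: 6 × 0.66 = 3.960
  c=7: 7 × 0.58 = 4.060
  c=8: 8 × 0.48 = 3.840
  c=9: 9 × 0.36 = 3.240
  c=10: 10 × 0.28 = 2.800
Maximum at c = 7 (4.060 emerging adult offspring).

7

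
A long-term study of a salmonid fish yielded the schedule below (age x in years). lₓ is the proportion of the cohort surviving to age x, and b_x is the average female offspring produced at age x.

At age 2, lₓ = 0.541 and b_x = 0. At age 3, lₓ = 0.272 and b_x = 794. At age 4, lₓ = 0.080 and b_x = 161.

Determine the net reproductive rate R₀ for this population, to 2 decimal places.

R₀ = Σ lₓ b_x:
  age 2: 0.541 × 0 = 0.0000
  age 3: 0.272 × 794 = 215.9680
  age 4: 0.080 × 161 = 12.8800
R₀ = 0.0000 + 215.9680 + 12.8800 = 228.8480

228.85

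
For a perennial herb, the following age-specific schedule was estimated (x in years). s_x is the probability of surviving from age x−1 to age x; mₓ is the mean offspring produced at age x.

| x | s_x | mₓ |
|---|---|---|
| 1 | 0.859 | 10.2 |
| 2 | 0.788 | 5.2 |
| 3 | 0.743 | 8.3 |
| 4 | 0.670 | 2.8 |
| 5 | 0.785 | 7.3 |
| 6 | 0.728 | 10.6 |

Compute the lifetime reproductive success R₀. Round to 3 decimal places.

Survivorship from birth: l_x = s_1·s_2·…·s_x.
  l_1 = 0.85900
  l_2 = 0.67689
  l_3 = 0.50293
  l_4 = 0.33696
  l_5 = 0.26452
  l_6 = 0.19257
R₀ = Σ l_x mₓ:
  age 1: 0.85900 × 10.2 = 8.7618
  age 2: 0.67689 × 5.2 = 3.5198
  age 3: 0.50293 × 8.3 = 4.1743
  age 4: 0.33696 × 2.8 = 0.9435
  age 5: 0.26452 × 7.3 = 1.9310
  age 6: 0.19257 × 10.6 = 2.0412
R₀ = 8.7618 + 3.5198 + 4.1743 + 0.9435 + 1.9310 + 2.0412 = 21.3717

21.372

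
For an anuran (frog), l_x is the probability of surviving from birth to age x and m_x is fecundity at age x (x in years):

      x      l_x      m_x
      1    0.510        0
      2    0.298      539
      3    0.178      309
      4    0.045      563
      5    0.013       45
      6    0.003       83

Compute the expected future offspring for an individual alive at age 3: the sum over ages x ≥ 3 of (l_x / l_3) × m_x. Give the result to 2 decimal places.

456.02

l_3 = 0.178. Conditional survival from age 3 to x is l_x / l_3.
  x=3: (0.178/0.178) × 309 = 309.0000
  x=4: (0.045/0.178) × 563 = 142.3315
  x=5: (0.013/0.178) × 45 = 3.2865
  x=6: (0.003/0.178) × 83 = 1.3989
Sum = 309.0000 + 142.3315 + 3.2865 + 1.3989 = 456.0169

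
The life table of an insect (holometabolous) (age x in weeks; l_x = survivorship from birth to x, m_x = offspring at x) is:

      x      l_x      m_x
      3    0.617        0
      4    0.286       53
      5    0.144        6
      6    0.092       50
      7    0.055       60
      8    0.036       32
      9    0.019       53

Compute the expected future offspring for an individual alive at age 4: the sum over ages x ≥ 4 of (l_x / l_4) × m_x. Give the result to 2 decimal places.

l_4 = 0.286. Conditional survival from age 4 to x is l_x / l_4.
  x=4: (0.286/0.286) × 53 = 53.0000
  x=5: (0.144/0.286) × 6 = 3.0210
  x=6: (0.092/0.286) × 50 = 16.0839
  x=7: (0.055/0.286) × 60 = 11.5385
  x=8: (0.036/0.286) × 32 = 4.0280
  x=9: (0.019/0.286) × 53 = 3.5210
Sum = 53.0000 + 3.0210 + 16.0839 + 11.5385 + 4.0280 + 3.5210 = 91.1923

91.19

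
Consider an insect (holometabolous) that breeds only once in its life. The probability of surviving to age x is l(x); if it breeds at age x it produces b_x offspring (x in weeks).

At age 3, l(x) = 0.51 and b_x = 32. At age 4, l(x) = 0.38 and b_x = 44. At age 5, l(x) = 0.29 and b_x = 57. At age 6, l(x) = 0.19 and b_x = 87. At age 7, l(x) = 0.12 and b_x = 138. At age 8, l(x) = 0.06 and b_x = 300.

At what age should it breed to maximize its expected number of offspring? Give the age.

Expected offspring if breeding at age x = l(x) × b_x:
  age 3: 0.51 × 32 = 16.320
  age 4: 0.38 × 44 = 16.720
  age 5: 0.29 × 57 = 16.530
  age 6: 0.19 × 87 = 16.530
  age 7: 0.12 × 138 = 16.560
  age 8: 0.06 × 300 = 18.000
Maximum at age 8 (18.000).

8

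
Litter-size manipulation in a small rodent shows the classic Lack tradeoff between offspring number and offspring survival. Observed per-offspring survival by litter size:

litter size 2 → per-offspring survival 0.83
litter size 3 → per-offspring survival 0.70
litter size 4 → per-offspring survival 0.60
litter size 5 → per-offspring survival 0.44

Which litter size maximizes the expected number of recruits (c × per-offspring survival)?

4

Expected recruits = c × s(c):
  c=2: 2 × 0.83 = 1.660
  c=3: 3 × 0.70 = 2.100
  c=4: 4 × 0.60 = 2.400
  c=5: 5 × 0.44 = 2.200
Maximum at c = 4 (2.400 recruits).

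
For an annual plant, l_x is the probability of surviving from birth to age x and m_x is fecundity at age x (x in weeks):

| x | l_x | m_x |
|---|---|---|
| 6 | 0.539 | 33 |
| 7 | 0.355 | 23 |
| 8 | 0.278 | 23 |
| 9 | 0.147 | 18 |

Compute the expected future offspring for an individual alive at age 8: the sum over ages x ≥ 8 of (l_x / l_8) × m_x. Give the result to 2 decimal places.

32.52

l_8 = 0.278. Conditional survival from age 8 to x is l_x / l_8.
  x=8: (0.278/0.278) × 23 = 23.0000
  x=9: (0.147/0.278) × 18 = 9.5180
Sum = 23.0000 + 9.5180 = 32.5180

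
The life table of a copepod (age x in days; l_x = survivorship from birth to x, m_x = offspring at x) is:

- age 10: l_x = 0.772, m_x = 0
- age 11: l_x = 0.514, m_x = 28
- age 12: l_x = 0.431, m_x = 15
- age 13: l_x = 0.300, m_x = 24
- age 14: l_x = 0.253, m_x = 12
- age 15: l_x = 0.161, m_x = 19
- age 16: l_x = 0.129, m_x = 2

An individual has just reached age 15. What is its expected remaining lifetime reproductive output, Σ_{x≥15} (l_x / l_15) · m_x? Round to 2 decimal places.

l_15 = 0.161. Conditional survival from age 15 to x is l_x / l_15.
  x=15: (0.161/0.161) × 19 = 19.0000
  x=16: (0.129/0.161) × 2 = 1.6025
Sum = 19.0000 + 1.6025 = 20.6025

20.60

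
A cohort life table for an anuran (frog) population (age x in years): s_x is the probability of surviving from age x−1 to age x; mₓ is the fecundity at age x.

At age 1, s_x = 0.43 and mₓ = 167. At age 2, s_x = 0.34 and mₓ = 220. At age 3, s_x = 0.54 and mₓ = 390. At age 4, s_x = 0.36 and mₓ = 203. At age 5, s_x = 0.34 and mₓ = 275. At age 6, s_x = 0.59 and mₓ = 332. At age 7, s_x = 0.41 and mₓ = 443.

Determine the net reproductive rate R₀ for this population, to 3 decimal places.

146.119

Survivorship from birth: l_x = s_1·s_2·…·s_x.
  l_1 = 0.43000
  l_2 = 0.14620
  l_3 = 0.07895
  l_4 = 0.02842
  l_5 = 0.00966
  l_6 = 0.00570
  l_7 = 0.00234
R₀ = Σ l_x mₓ:
  age 1: 0.43000 × 167 = 71.8100
  age 2: 0.14620 × 220 = 32.1640
  age 3: 0.07895 × 390 = 30.7905
  age 4: 0.02842 × 203 = 5.7693
  age 5: 0.00966 × 275 = 2.6565
  age 6: 0.00570 × 332 = 1.8924
  age 7: 0.00234 × 443 = 1.0366
R₀ = 71.8100 + 32.1640 + 30.7905 + 5.7693 + 2.6565 + 1.8924 + 1.0366 = 146.1193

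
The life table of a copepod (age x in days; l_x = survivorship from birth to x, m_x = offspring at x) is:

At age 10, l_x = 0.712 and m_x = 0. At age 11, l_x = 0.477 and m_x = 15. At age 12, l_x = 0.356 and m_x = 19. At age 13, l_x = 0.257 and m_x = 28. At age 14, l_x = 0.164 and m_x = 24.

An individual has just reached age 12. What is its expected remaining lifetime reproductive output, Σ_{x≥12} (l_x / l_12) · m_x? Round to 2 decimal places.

l_12 = 0.356. Conditional survival from age 12 to x is l_x / l_12.
  x=12: (0.356/0.356) × 19 = 19.0000
  x=13: (0.257/0.356) × 28 = 20.2135
  x=14: (0.164/0.356) × 24 = 11.0562
Sum = 19.0000 + 20.2135 + 11.0562 = 50.2697

50.27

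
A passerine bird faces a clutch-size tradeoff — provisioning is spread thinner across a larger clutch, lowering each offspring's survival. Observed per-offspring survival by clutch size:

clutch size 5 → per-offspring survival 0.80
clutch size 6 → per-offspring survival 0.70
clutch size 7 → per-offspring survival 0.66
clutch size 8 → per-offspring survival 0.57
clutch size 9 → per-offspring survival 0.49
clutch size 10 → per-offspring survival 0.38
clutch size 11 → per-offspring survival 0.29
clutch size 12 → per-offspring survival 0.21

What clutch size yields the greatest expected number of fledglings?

Expected fledglings = c × s(c):
  c=5: 5 × 0.80 = 4.000
  c=6: 6 × 0.70 = 4.200
  c=7: 7 × 0.66 = 4.620
  c=8: 8 × 0.57 = 4.560
  c=9: 9 × 0.49 = 4.410
  c=10: 10 × 0.38 = 3.800
  c=11: 11 × 0.29 = 3.190
  c=12: 12 × 0.21 = 2.520
Maximum at c = 7 (4.620 fledglings).

7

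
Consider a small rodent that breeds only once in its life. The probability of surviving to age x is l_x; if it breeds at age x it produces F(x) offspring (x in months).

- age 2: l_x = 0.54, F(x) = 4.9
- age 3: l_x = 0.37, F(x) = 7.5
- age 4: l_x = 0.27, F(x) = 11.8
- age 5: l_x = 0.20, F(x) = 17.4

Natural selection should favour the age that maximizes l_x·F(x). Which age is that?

5

Expected offspring if breeding at age x = l_x × F(x):
  age 2: 0.54 × 4.9 = 2.646
  age 3: 0.37 × 7.5 = 2.775
  age 4: 0.27 × 11.8 = 3.186
  age 5: 0.20 × 17.4 = 3.480
Maximum at age 5 (3.480).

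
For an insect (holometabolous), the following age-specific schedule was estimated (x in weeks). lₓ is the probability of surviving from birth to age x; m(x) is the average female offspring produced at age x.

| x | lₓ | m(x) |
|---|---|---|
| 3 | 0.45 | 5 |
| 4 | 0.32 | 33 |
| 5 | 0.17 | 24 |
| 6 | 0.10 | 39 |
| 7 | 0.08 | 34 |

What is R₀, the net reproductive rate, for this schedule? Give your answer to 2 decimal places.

23.51

R₀ = Σ lₓ m(x):
  age 3: 0.45 × 5 = 2.2500
  age 4: 0.32 × 33 = 10.5600
  age 5: 0.17 × 24 = 4.0800
  age 6: 0.10 × 39 = 3.9000
  age 7: 0.08 × 34 = 2.7200
R₀ = 2.2500 + 10.5600 + 4.0800 + 3.9000 + 2.7200 = 23.5100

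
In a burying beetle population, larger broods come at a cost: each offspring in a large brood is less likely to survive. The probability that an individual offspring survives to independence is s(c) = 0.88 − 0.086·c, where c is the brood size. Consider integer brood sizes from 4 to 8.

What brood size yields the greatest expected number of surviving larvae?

5

Expected surviving larvae = c × s(c):
  c=4: 4 × 0.536 = 2.144
  c=5: 5 × 0.450 = 2.250
  c=6: 6 × 0.364 = 2.184
  c=7: 7 × 0.278 = 1.946
  c=8: 8 × 0.192 = 1.536
Maximum at c = 5 (2.250 surviving larvae).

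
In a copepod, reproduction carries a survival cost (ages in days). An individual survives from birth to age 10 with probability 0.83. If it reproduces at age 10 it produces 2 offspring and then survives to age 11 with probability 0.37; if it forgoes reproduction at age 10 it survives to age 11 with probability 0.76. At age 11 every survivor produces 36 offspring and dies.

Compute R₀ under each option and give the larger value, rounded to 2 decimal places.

22.71

breed at age 10: R₀ = 0.83 × (2 + 0.37 × 36) = 0.83 × 15.3200 = 12.7156
delay to age 11: R₀ = 0.83 × (0.76 × 36) = 0.83 × 27.3600 = 22.7088
Higher: delay to age 11 (22.7088).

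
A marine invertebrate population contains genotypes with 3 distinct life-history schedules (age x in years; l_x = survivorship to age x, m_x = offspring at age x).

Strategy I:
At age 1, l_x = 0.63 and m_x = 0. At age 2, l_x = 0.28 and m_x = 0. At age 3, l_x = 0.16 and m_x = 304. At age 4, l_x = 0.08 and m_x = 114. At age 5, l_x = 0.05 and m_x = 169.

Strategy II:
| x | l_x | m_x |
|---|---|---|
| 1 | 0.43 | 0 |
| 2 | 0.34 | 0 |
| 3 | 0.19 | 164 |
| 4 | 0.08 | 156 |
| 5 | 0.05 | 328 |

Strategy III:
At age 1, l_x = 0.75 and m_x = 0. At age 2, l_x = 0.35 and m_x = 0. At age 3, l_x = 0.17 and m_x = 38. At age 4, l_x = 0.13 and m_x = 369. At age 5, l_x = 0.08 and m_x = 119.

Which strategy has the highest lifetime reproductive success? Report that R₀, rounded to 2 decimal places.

Strategy I: R₀ = 0.63×0 + 0.28×0 + 0.16×304 + 0.08×114 + 0.05×169 = 66.2100
Strategy II: R₀ = 0.43×0 + 0.34×0 + 0.19×164 + 0.08×156 + 0.05×328 = 60.0400
Strategy III: R₀ = 0.75×0 + 0.35×0 + 0.17×38 + 0.13×369 + 0.08×119 = 63.9500
Highest R₀: strategy I with 66.2100.

66.21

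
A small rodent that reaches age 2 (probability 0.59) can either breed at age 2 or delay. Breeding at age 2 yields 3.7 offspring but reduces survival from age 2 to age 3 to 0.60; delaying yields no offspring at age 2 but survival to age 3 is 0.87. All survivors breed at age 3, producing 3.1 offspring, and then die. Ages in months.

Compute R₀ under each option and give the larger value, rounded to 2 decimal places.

3.28

breed at age 2: R₀ = 0.59 × (3.7 + 0.60 × 3.1) = 0.59 × 5.5600 = 3.2804
delay to age 3: R₀ = 0.59 × (0.87 × 3.1) = 0.59 × 2.6970 = 1.5912
Higher: breed at age 2 (3.2804).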